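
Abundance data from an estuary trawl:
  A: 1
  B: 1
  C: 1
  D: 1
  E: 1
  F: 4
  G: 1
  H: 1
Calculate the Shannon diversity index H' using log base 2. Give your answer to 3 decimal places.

2.732

Total N = 1+1+1+1+1+4+1+1 = 11, so the proportions are 0.09091, 0.09091, 0.09091, 0.09091, 0.09091, 0.36364, 0.09091, 0.09091 (working shown to 5 dp, full precision carried).
Each pᵢ log₂ pᵢ term: 0.09091×(-3.45943)=-0.31449, 0.09091×(-3.45943)=-0.31449, 0.09091×(-3.45943)=-0.31449, 0.09091×(-3.45943)=-0.31449, 0.09091×(-3.45943)=-0.31449, 0.36364×(-1.45943)=-0.53070, 0.09091×(-3.45943)=-0.31449, 0.09091×(-3.45943)=-0.31449.
Sum = -2.73216, so H' = 2.732.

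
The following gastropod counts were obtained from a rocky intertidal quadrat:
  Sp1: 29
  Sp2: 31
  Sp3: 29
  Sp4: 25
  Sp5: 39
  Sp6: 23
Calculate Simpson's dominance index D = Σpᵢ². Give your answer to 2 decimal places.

Total N = 29+31+29+25+39+23 = 176, so the proportions are 0.1648, 0.1761, 0.1648, 0.142, 0.2216, 0.1307 (working shown to 4 dp, full precision carried).
D = 0.1648² + 0.1761² + 0.1648² + 0.142² + 0.2216² + 0.1307² = 0.0272 + 0.0310 + 0.0272 + 0.0202 + 0.0491 + 0.0171 = 0.1717.
To 2 decimal places, D = 0.17.

0.17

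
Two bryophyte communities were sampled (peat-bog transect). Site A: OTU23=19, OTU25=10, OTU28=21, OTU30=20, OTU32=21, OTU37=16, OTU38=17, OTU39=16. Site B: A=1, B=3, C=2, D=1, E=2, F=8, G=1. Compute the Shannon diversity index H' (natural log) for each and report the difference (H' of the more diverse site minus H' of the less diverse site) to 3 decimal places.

0.429

Site A: N=140, proportions 0.13571, 0.07143, 0.15, 0.14286, 0.15, 0.11429, 0.12143, 0.11429, giving H' = 2.05848 (working shown to 5 dp, full precision carried).
Site B: N=18, proportions 0.05556, 0.16667, 0.11111, 0.05556, 0.11111, 0.44444, 0.05556, giving H' = 1.62904.
Difference = |2.05848 − 1.62904| = 0.42944, i.e. 0.429 to 3 decimal places.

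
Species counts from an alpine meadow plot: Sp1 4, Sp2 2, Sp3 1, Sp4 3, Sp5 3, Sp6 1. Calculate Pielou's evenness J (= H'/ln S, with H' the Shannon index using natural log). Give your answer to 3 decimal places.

Total N = 4+2+1+3+3+1 = 14, so the proportions are 0.28571, 0.14286, 0.07143, 0.21429, 0.21429, 0.07143 (working shown to 5 dp, full precision carried).
H' = −Σ pᵢ ln pᵢ = −((-0.35793) + (-0.27799) + (-0.18850) + (-0.33010) + (-0.33010) + (-0.18850)) = 1.67312.
With S = 6 species, ln S = 1.79176, so J = 1.67312/1.79176 = 0.93379, i.e. 0.934 to 3 decimal places.

0.934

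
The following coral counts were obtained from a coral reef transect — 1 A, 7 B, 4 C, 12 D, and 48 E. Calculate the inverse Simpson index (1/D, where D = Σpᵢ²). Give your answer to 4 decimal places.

Total N = 1+7+4+12+48 = 72, so the proportions are 0.0138889, 0.0972222, 0.0555556, 0.1666667, 0.6666667 (working shown to 7 dp, full precision carried).
D = 0.0138889² + 0.0972222² + 0.0555556² + 0.1666667² + 0.6666667² = 0.0001929 + 0.0094522 + 0.0030864 + 0.0277778 + 0.4444444 = 0.4849537.
So 1/D = 2.062053, i.e. 2.0621 to 4 decimal places.

2.0621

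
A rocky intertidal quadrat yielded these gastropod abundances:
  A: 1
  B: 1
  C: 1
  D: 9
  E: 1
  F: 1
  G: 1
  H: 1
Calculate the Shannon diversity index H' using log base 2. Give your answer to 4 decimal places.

2.2169

Total N = 1+1+1+9+1+1+1+1 = 16, so the proportions are 0.0625, 0.0625, 0.0625, 0.5625, 0.0625, 0.0625, 0.0625, 0.0625 (working shown to 6 dp, full precision carried).
Each pᵢ log₂ pᵢ term: 0.0625×(-4.000000)=-0.250000, 0.0625×(-4.000000)=-0.250000, 0.0625×(-4.000000)=-0.250000, 0.5625×(-0.830075)=-0.466917, 0.0625×(-4.000000)=-0.250000, 0.0625×(-4.000000)=-0.250000, 0.0625×(-4.000000)=-0.250000, 0.0625×(-4.000000)=-0.250000.
Sum = -2.216917, so H' = 2.2169.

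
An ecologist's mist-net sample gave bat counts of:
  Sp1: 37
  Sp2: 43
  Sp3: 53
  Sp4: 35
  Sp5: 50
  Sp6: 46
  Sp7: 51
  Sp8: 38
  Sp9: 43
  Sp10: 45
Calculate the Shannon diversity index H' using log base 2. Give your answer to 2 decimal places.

Total N = 37+43+53+35+50+46+51+38+43+45 = 441, so the proportions are 0.0839, 0.0975, 0.1202, 0.0794, 0.1134, 0.1043, 0.1156, 0.0862, 0.0975, 0.102 (working shown to 4 dp, full precision carried).
Each pᵢ log₂ pᵢ term: 0.0839×(-3.5752)=-0.3000, 0.0975×(-3.3584)=-0.3275, 0.1202×(-3.0567)=-0.3674, 0.0794×(-3.6554)=-0.2901, 0.1134×(-3.1408)=-0.3561, 0.1043×(-3.2611)=-0.3402, 0.1156×(-3.1122)=-0.3599, 0.0862×(-3.5367)=-0.3048, 0.0975×(-3.3584)=-0.3275, 0.102×(-3.2928)=-0.3360.
Sum = -3.3093, so H' = 3.31.

3.31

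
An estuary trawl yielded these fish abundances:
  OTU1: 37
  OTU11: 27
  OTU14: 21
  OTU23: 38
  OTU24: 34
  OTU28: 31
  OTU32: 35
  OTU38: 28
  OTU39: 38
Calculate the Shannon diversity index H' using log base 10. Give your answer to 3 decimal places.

Total N = 37+27+21+38+34+31+35+28+38 = 289, so the proportions are 0.12803, 0.09343, 0.07266, 0.13149, 0.11765, 0.10727, 0.12111, 0.09689, 0.13149 (working shown to 5 dp, full precision carried).
Each pᵢ log₁₀ pᵢ term: 0.12803×(-0.89270)=-0.11429, 0.09343×(-1.02953)=-0.09618, 0.07266×(-1.13868)=-0.08274, 0.13149×(-0.88111)=-0.11586, 0.11765×(-0.92942)=-0.10934, 0.10727×(-0.96954)=-0.10400, 0.12111×(-0.91683)=-0.11103, 0.09689×(-1.01374)=-0.09822, 0.13149×(-0.88111)=-0.11586.
Sum = -0.94752, so H' = 0.948.

0.948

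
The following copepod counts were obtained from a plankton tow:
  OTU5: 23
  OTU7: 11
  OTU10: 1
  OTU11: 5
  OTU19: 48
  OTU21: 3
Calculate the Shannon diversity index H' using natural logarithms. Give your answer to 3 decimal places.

1.262

Total N = 23+11+1+5+48+3 = 91, so the proportions are 0.25275, 0.12088, 0.01099, 0.05495, 0.52747, 0.03297 (working shown to 5 dp, full precision carried).
Each pᵢ ln pᵢ term: 0.25275×(-1.37537)=-0.34762, 0.12088×(-2.11296)=-0.25541, 0.01099×(-4.51086)=-0.04957, 0.05495×(-2.90142)=-0.15942, 0.52747×(-0.63966)=-0.33740, 0.03297×(-3.41225)=-0.11249.
Sum = -1.26192, so H' = 1.262.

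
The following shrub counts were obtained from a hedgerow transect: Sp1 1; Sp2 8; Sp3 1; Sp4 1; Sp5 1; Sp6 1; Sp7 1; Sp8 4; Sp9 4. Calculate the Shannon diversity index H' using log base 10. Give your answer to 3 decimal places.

0.795

Total N = 1+8+1+1+1+1+1+4+4 = 22, so the proportions are 0.04545, 0.36364, 0.04545, 0.04545, 0.04545, 0.04545, 0.04545, 0.18182, 0.18182 (working shown to 5 dp, full precision carried).
Each pᵢ log₁₀ pᵢ term: 0.04545×(-1.34242)=-0.06102, 0.36364×(-0.43933)=-0.15976, 0.04545×(-1.34242)=-0.06102, 0.04545×(-1.34242)=-0.06102, 0.04545×(-1.34242)=-0.06102, 0.04545×(-1.34242)=-0.06102, 0.04545×(-1.34242)=-0.06102, 0.18182×(-0.74036)=-0.13461, 0.18182×(-0.74036)=-0.13461.
Sum = -0.79510, so H' = 0.795.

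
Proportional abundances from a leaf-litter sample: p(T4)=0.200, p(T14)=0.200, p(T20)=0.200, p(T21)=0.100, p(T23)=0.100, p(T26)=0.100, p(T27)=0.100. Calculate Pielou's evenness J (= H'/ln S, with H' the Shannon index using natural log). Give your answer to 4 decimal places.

H' = −Σ pᵢ ln pᵢ = −((-0.321888) + (-0.321888) + (-0.321888) + (-0.230259) + (-0.230259) + (-0.230259) + (-0.230259)) = 1.886697 (working shown to 6 dp, full precision carried).
With S = 7 species, ln S = 1.945910, so J = 1.886697/1.945910 = 0.969570, i.e. 0.9696 to 4 decimal places.

0.9696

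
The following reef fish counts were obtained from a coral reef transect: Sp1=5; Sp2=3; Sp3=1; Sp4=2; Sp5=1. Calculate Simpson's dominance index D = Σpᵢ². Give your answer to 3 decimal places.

0.278

Total N = 5+3+1+2+1 = 12, so the proportions are 0.41667, 0.25, 0.08333, 0.16667, 0.08333 (working shown to 5 dp, full precision carried).
D = 0.41667² + 0.25² + 0.08333² + 0.16667² + 0.08333² = 0.17361 + 0.06250 + 0.00694 + 0.02778 + 0.00694 = 0.27778.
To 3 decimal places, D = 0.278.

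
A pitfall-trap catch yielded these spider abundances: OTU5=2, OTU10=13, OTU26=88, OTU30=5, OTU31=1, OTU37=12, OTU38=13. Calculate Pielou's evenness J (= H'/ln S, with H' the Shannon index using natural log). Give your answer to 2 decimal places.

Total N = 2+13+88+5+1+12+13 = 134, so the proportions are 0.0149, 0.097, 0.6567, 0.0373, 0.0075, 0.0896, 0.097 (working shown to 4 dp, full precision carried).
H' = −Σ pᵢ ln pᵢ = −((-0.0628) + (-0.2263) + (-0.2762) + (-0.1227) + (-0.0366) + (-0.2161) + (-0.2263)) = 1.1669.
With S = 7 species, ln S = 1.9459, so J = 1.1669/1.9459 = 0.5997, i.e. 0.60 to 2 decimal places.

0.60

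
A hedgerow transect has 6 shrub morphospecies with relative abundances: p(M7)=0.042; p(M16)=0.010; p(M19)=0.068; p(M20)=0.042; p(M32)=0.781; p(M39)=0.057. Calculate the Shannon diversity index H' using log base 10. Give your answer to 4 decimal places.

Each pᵢ log₁₀ pᵢ term (working shown to 6 dp, full precision carried): 0.042×(-1.376751)=-0.057824, 0.01×(-2.000000)=-0.020000, 0.068×(-1.167491)=-0.079389, 0.042×(-1.376751)=-0.057824, 0.781×(-0.107349)=-0.083840, 0.057×(-1.244125)=-0.070915.
Sum = -0.369791, so H' = 0.3698.

0.3698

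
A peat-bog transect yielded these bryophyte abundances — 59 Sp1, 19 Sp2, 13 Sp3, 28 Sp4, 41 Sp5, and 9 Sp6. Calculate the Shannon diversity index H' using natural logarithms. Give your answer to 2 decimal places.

Total N = 59+19+13+28+41+9 = 169, so the proportions are 0.3491, 0.1124, 0.0769, 0.1657, 0.2426, 0.0533 (working shown to 4 dp, full precision carried).
Each pᵢ ln pᵢ term: 0.3491×(-1.0524)=-0.3674, 0.1124×(-2.1855)=-0.2457, 0.0769×(-2.5649)=-0.1973, 0.1657×(-1.7977)=-0.2978, 0.2426×(-1.4163)=-0.3436, 0.0533×(-2.9327)=-0.1562.
Sum = -1.6080, so H' = 1.61.

1.61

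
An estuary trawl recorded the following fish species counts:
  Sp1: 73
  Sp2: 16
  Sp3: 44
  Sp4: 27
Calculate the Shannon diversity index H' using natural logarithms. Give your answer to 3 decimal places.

Total N = 73+16+44+27 = 160, so the proportions are 0.45625, 0.1, 0.275, 0.16875 (working shown to 5 dp, full precision carried).
Each pᵢ ln pᵢ term: 0.45625×(-0.78471)=-0.35803, 0.1×(-2.30259)=-0.23026, 0.275×(-1.29098)=-0.35502, 0.16875×(-1.77934)=-0.30026.
Sum = -1.24357, so H' = 1.244.

1.244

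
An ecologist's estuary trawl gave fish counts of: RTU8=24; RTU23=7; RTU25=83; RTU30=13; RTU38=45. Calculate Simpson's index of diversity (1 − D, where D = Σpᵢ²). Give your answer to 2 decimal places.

Total N = 24+7+83+13+45 = 172, so the proportions are 0.1395, 0.0407, 0.4826, 0.0756, 0.2616 (working shown to 4 dp, full precision carried).
D = 0.1395² + 0.0407² + 0.4826² + 0.0756² + 0.2616² = 0.0195 + 0.0017 + 0.2329 + 0.0057 + 0.0684 = 0.3282.
So 1 − D = 0.6718, i.e. 0.67 to 2 decimal places.

0.67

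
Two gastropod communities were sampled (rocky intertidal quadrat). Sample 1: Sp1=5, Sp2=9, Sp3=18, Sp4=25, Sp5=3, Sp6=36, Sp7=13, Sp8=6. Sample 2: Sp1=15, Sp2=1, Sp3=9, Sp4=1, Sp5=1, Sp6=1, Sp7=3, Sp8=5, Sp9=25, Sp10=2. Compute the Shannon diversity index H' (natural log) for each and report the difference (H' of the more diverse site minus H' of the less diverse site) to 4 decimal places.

Sample 1: N=115, proportions 0.04347826, 0.07826087, 0.15652174, 0.2173913, 0.02608696, 0.31304348, 0.11304348, 0.05217391, giving H' = 1.81694765 (working shown to 8 dp, full precision carried).
Sample 2: N=63, proportions 0.23809524, 0.01587302, 0.14285714, 0.01587302, 0.01587302, 0.01587302, 0.04761905, 0.07936508, 0.3968254, 0.03174603, giving H' = 1.70508726.
Difference = |1.81694765 − 1.70508726| = 0.11186039, i.e. 0.1119 to 4 decimal places.

0.1119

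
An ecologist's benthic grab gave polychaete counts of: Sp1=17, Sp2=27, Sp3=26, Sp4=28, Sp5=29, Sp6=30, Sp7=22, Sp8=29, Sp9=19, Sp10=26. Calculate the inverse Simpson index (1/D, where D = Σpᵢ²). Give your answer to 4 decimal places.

Total N = 17+27+26+28+29+30+22+29+19+26 = 253, so the proportions are 0.06719368, 0.10671937, 0.1027668, 0.11067194, 0.11462451, 0.11857708, 0.08695652, 0.11462451, 0.07509881, 0.1027668 (working shown to 8 dp, full precision carried).
D = 0.06719368² + 0.10671937² + 0.1027668² + 0.11067194² + 0.11462451² + 0.11857708² + 0.08695652² + 0.11462451² + 0.07509881² + 0.1027668² = 0.00451499 + 0.01138902 + 0.01056101 + 0.01224828 + 0.01313878 + 0.01406052 + 0.00756144 + 0.01313878 + 0.00563983 + 0.01056101 = 0.10281367.
So 1/D = 9.726333, i.e. 9.7263 to 4 decimal places.

9.7263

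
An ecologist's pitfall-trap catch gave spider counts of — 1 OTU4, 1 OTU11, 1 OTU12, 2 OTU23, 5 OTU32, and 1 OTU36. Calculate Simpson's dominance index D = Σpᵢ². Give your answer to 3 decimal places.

0.273

Total N = 1+1+1+2+5+1 = 11, so the proportions are 0.09091, 0.09091, 0.09091, 0.18182, 0.45455, 0.09091 (working shown to 5 dp, full precision carried).
D = 0.09091² + 0.09091² + 0.09091² + 0.18182² + 0.45455² + 0.09091² = 0.00826 + 0.00826 + 0.00826 + 0.03306 + 0.20661 + 0.00826 = 0.27273.
To 3 decimal places, D = 0.273.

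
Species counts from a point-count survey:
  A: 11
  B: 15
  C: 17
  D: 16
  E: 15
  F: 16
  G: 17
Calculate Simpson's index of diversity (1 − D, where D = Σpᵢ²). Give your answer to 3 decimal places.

0.855

Total N = 11+15+17+16+15+16+17 = 107, so the proportions are 0.1028, 0.14019, 0.15888, 0.14953, 0.14019, 0.14953, 0.15888 (working shown to 5 dp, full precision carried).
D = 0.1028² + 0.14019² + 0.15888² + 0.14953² + 0.14019² + 0.14953² + 0.15888² = 0.01057 + 0.01965 + 0.02524 + 0.02236 + 0.01965 + 0.02236 + 0.02524 = 0.14508.
So 1 − D = 0.85492, i.e. 0.855 to 3 decimal places.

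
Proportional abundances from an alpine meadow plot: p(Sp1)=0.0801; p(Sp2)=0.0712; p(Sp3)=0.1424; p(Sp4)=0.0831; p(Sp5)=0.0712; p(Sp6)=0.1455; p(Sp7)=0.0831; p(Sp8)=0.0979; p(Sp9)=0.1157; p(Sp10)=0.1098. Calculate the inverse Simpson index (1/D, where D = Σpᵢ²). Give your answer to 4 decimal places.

9.3597

D = 0.0801² + 0.0712² + 0.1424² + 0.0831² + 0.0712² + 0.1455² + 0.0831² + 0.0979² + 0.1157² + 0.1098² = 0.00641601 + 0.00506944 + 0.02027776 + 0.00690561 + 0.00506944 + 0.02117025 + 0.00690561 + 0.00958441 + 0.01338649 + 0.01205604 = 0.10684106 (working shown to 8 dp, full precision carried).
So 1/D = 9.359697, i.e. 9.3597 to 4 decimal places.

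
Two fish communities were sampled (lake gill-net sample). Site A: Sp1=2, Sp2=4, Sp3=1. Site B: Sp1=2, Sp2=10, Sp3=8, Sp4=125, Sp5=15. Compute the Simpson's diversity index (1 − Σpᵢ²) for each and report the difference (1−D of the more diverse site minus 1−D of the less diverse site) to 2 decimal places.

Site A: N=7, proportions 0.2857, 0.5714, 0.1429, giving 1−D = 0.5714 (working shown to 4 dp, full precision carried).
Site B: N=160, proportions 0.0125, 0.0625, 0.05, 0.7812, 0.0938, giving 1−D = 0.3743.
Difference = |0.5714 − 0.3743| = 0.1971, i.e. 0.20 to 2 decimal places.

0.20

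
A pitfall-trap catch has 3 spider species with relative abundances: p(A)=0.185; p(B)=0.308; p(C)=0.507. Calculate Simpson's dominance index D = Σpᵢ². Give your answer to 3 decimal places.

D = 0.185² + 0.308² + 0.507² = 0.03422 + 0.09486 + 0.25705 = 0.38614 (working shown to 5 dp, full precision carried).
To 3 decimal places, D = 0.386.

0.386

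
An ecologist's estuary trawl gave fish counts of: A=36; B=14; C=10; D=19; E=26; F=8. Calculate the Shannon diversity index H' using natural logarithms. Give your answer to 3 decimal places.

1.663

Total N = 36+14+10+19+26+8 = 113, so the proportions are 0.31858, 0.12389, 0.0885, 0.16814, 0.23009, 0.0708 (working shown to 5 dp, full precision carried).
Each pᵢ ln pᵢ term: 0.31858×(-1.14387)=-0.36442, 0.12389×(-2.08833)=-0.25873, 0.0885×(-2.42480)=-0.21458, 0.16814×(-1.78295)=-0.29979, 0.23009×(-1.46929)=-0.33807, 0.0708×(-2.64795)=-0.18747.
Sum = -1.66305, so H' = 1.663.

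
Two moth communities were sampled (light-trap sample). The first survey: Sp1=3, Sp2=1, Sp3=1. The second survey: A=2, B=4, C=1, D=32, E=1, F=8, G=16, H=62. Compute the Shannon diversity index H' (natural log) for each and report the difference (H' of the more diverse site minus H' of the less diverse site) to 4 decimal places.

0.4359

The first survey: N=5, proportions 0.6, 0.2, 0.2, giving H' = 0.95027054 (working shown to 8 dp, full precision carried).
The second survey: N=126, proportions 0.01587302, 0.03174603, 0.00793651, 0.25396825, 0.00793651, 0.06349206, 0.12698413, 0.49206349, giving H' = 1.38616838.
Difference = |0.95027054 − 1.38616838| = 0.43589784, i.e. 0.4359 to 4 decimal places.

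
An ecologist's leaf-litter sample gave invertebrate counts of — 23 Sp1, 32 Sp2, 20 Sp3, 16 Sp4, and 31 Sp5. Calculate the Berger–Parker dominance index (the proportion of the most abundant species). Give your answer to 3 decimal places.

Total N = 23+32+20+16+31 = 122, so the proportions are 0.18852, 0.2623, 0.16393, 0.13115, 0.2541 (working shown to 5 dp, full precision carried).
The largest proportion is 0.2623, i.e. d = 0.262 to 3 decimal places.

0.262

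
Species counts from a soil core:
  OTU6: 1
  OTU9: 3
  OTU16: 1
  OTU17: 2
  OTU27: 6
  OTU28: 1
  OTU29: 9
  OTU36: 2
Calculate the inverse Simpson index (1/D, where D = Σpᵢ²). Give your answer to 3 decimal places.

4.562

Total N = 1+3+1+2+6+1+9+2 = 25, so the proportions are 0.04, 0.12, 0.04, 0.08, 0.24, 0.04, 0.36, 0.08 (working shown to 7 dp, full precision carried).
D = 0.04² + 0.12² + 0.04² + 0.08² + 0.24² + 0.04² + 0.36² + 0.08² = 0.0016000 + 0.0144000 + 0.0016000 + 0.0064000 + 0.0576000 + 0.0016000 + 0.1296000 + 0.0064000 = 0.2192000.
So 1/D = 4.56204, i.e. 4.562 to 3 decimal places.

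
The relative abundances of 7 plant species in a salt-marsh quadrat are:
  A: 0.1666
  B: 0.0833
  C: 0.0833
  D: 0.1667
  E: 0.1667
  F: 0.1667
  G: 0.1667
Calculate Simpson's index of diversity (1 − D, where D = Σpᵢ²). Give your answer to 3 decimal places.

D = 0.1666² + 0.0833² + 0.0833² + 0.1667² + 0.1667² + 0.1667² + 0.1667² = 0.02776 + 0.00694 + 0.00694 + 0.02779 + 0.02779 + 0.02779 + 0.02779 = 0.15279 (working shown to 5 dp, full precision carried).
So 1 − D = 0.84721, i.e. 0.847 to 3 decimal places.

0.847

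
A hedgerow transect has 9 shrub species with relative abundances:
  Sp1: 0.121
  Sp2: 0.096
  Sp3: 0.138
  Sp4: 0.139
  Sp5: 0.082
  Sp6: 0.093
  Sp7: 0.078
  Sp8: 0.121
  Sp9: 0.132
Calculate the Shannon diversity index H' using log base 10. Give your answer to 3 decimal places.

Each pᵢ log₁₀ pᵢ term (working shown to 5 dp, full precision carried): 0.121×(-0.91721)=-0.11098, 0.096×(-1.01773)=-0.09770, 0.138×(-0.86012)=-0.11870, 0.139×(-0.85699)=-0.11912, 0.082×(-1.08619)=-0.08907, 0.093×(-1.03152)=-0.09593, 0.078×(-1.10791)=-0.08642, 0.121×(-0.91721)=-0.11098, 0.132×(-0.87943)=-0.11608.
Sum = -0.94498, so H' = 0.945.

0.945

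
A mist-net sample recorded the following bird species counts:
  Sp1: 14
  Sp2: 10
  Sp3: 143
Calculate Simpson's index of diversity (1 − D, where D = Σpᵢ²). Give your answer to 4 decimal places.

0.2562

Total N = 14+10+143 = 167, so the proportions are 0.083832, 0.05988, 0.856287 (working shown to 6 dp, full precision carried).
D = 0.083832² + 0.05988² + 0.856287² = 0.007028 + 0.003586 + 0.733228 = 0.743842.
So 1 − D = 0.256158, i.e. 0.2562 to 4 decimal places.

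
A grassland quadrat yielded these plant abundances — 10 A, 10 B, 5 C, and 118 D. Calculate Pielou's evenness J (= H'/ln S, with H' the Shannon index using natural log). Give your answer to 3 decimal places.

0.467

Total N = 10+10+5+118 = 143, so the proportions are 0.06993, 0.06993, 0.03497, 0.82517 (working shown to 5 dp, full precision carried).
H' = −Σ pᵢ ln pᵢ = −((-0.18603) + (-0.18603) + (-0.11725) + (-0.15857)) = 0.64788.
With S = 4 species, ln S = 1.38629, so J = 0.64788/1.38629 = 0.46735, i.e. 0.467 to 3 decimal places.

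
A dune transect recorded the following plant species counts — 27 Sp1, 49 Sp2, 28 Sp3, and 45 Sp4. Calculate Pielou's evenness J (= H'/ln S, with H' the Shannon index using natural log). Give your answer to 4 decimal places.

0.9745

Total N = 27+49+28+45 = 149, so the proportions are 0.181208, 0.328859, 0.187919, 0.302013 (working shown to 6 dp, full precision carried).
H' = −Σ pᵢ ln pᵢ = −((-0.309523) + (-0.365733) + (-0.314153) + (-0.361596)) = 1.351005.
With S = 4 species, ln S = 1.386294, so J = 1.351005/1.386294 = 0.974544, i.e. 0.9745 to 4 decimal places.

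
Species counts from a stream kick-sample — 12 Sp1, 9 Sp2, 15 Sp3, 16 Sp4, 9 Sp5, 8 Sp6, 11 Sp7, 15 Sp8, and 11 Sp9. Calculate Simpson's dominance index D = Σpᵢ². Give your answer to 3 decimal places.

0.117

Total N = 12+9+15+16+9+8+11+15+11 = 106, so the proportions are 0.11321, 0.08491, 0.14151, 0.15094, 0.08491, 0.07547, 0.10377, 0.14151, 0.10377 (working shown to 5 dp, full precision carried).
D = 0.11321² + 0.08491² + 0.14151² + 0.15094² + 0.08491² + 0.07547² + 0.10377² + 0.14151² + 0.10377² = 0.01282 + 0.00721 + 0.02002 + 0.02278 + 0.00721 + 0.00570 + 0.01077 + 0.02002 + 0.01077 = 0.11730.
To 3 decimal places, D = 0.117.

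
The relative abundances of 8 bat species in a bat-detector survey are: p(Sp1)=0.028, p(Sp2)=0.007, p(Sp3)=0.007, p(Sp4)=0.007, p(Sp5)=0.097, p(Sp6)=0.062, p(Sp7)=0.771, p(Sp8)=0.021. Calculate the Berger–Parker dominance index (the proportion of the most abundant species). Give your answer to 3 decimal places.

0.771

The largest proportion is 0.771, i.e. d = 0.771 to 3 decimal places.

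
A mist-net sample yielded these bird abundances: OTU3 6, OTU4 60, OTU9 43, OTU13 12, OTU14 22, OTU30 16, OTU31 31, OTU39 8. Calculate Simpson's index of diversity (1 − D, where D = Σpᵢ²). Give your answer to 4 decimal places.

0.8114

Total N = 6+60+43+12+22+16+31+8 = 198, so the proportions are 0.030303, 0.30303, 0.217172, 0.060606, 0.111111, 0.080808, 0.156566, 0.040404 (working shown to 6 dp, full precision carried).
D = 0.030303² + 0.30303² + 0.217172² + 0.060606² + 0.111111² + 0.080808² + 0.156566² + 0.040404² = 0.000918 + 0.091827 + 0.047164 + 0.003673 + 0.012346 + 0.006530 + 0.024513 + 0.001632 = 0.188603.
So 1 − D = 0.811397, i.e. 0.8114 to 4 decimal places.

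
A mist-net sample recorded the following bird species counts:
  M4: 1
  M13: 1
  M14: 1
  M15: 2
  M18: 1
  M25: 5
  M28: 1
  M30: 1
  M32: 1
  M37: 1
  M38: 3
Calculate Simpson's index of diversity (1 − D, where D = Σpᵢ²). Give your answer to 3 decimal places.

Total N = 1+1+1+2+1+5+1+1+1+1+3 = 18, so the proportions are 0.05556, 0.05556, 0.05556, 0.11111, 0.05556, 0.27778, 0.05556, 0.05556, 0.05556, 0.05556, 0.16667 (working shown to 5 dp, full precision carried).
D = 0.05556² + 0.05556² + 0.05556² + 0.11111² + 0.05556² + 0.27778² + 0.05556² + 0.05556² + 0.05556² + 0.05556² + 0.16667² = 0.00309 + 0.00309 + 0.00309 + 0.01235 + 0.00309 + 0.07716 + 0.00309 + 0.00309 + 0.00309 + 0.00309 + 0.02778 = 0.14198.
So 1 − D = 0.85802, i.e. 0.858 to 3 decimal places.

0.858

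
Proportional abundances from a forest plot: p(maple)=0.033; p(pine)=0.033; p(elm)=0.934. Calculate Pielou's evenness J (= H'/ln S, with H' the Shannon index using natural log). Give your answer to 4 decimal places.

0.2630

H' = −Σ pᵢ ln pᵢ = −((-0.112571) + (-0.112571) + (-0.063772)) = 0.288915 (working shown to 6 dp, full precision carried).
With S = 3 species, ln S = 1.098612, so J = 0.288915/1.098612 = 0.262982, i.e. 0.2630 to 4 decimal places.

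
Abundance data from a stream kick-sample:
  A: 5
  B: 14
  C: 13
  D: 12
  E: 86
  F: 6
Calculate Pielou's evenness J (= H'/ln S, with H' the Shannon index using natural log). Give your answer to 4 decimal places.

0.6818

Total N = 5+14+13+12+86+6 = 136, so the proportions are 0.036765, 0.102941, 0.095588, 0.088235, 0.632353, 0.044118 (working shown to 6 dp, full precision carried).
H' = −Σ pᵢ ln pᵢ = −((-0.121442) + (-0.234047) + (-0.224413) + (-0.214213) + (-0.289812) + (-0.137687)) = 1.221613.
With S = 6 species, ln S = 1.791759, so J = 1.221613/1.791759 = 0.681795, i.e. 0.6818 to 4 decimal places.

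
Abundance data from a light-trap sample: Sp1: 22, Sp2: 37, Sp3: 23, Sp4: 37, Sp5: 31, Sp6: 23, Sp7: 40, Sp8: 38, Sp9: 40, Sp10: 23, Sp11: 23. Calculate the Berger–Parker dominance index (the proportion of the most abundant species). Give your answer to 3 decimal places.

0.119

Total N = 22+37+23+37+31+23+40+38+40+23+23 = 337, so the proportions are 0.06528, 0.10979, 0.06825, 0.10979, 0.09199, 0.06825, 0.11869, 0.11276, 0.11869, 0.06825, 0.06825 (working shown to 5 dp, full precision carried).
The largest proportion is 0.11869, i.e. d = 0.119 to 3 decimal places.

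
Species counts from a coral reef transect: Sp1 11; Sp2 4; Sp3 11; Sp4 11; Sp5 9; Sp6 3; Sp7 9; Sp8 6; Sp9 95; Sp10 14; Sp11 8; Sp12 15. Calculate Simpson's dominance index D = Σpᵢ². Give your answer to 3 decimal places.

0.263

Total N = 11+4+11+11+9+3+9+6+95+14+8+15 = 196, so the proportions are 0.05612, 0.02041, 0.05612, 0.05612, 0.04592, 0.01531, 0.04592, 0.03061, 0.48469, 0.07143, 0.04082, 0.07653 (working shown to 5 dp, full precision carried).
D = 0.05612² + 0.02041² + 0.05612² + 0.05612² + 0.04592² + 0.01531² + 0.04592² + 0.03061² + 0.48469² + 0.07143² + 0.04082² + 0.07653² = 0.00315 + 0.00042 + 0.00315 + 0.00315 + 0.00211 + 0.00023 + 0.00211 + 0.00094 + 0.23493 + 0.00510 + 0.00167 + 0.00586 = 0.26281.
To 3 decimal places, D = 0.263.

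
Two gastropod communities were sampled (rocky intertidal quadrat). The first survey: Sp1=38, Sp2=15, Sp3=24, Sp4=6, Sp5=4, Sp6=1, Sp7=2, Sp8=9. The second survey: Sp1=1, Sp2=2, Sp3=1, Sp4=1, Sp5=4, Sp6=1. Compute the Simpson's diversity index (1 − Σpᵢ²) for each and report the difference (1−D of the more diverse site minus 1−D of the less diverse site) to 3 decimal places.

0.003

The first survey: N=99, proportions 0.38384, 0.15152, 0.24242, 0.06061, 0.0404, 0.0101, 0.0202, 0.09091, giving 1−D = 0.75686 (working shown to 5 dp, full precision carried).
The second survey: N=10, proportions 0.1, 0.2, 0.1, 0.1, 0.4, 0.1, giving 1−D = 0.76000.
Difference = |0.75686 − 0.76000| = 0.00314, i.e. 0.003 to 3 decimal places.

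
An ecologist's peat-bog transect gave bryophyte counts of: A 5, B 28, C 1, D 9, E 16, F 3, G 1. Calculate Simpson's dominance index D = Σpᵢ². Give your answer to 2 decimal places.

0.29

Total N = 5+28+1+9+16+3+1 = 63, so the proportions are 0.0794, 0.4444, 0.0159, 0.1429, 0.254, 0.0476, 0.0159 (working shown to 4 dp, full precision carried).
D = 0.0794² + 0.4444² + 0.0159² + 0.1429² + 0.254² + 0.0476² + 0.0159² = 0.0063 + 0.1975 + 0.0003 + 0.0204 + 0.0645 + 0.0023 + 0.0003 = 0.2915.
To 2 decimal places, D = 0.29.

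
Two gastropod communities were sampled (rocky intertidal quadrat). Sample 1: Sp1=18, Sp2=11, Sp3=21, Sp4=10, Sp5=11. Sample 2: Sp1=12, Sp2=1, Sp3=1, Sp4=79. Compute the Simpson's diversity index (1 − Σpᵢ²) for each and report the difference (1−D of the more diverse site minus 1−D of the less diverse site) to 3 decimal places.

0.519

Sample 1: N=71, proportions 0.25352, 0.15493, 0.29577, 0.14085, 0.15493, giving 1−D = 0.78040 (working shown to 5 dp, full precision carried).
Sample 2: N=93, proportions 0.12903, 0.01075, 0.01075, 0.84946, giving 1−D = 0.26153.
Difference = |0.78040 − 0.26153| = 0.51887, i.e. 0.519 to 3 decimal places.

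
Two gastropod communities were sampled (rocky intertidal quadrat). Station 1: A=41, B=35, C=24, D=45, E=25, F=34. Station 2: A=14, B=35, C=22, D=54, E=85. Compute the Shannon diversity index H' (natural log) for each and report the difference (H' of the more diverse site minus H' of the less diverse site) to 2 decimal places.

0.34

Station 1: N=204, proportions 0.201, 0.1716, 0.1176, 0.2206, 0.1225, 0.1667, giving H' = 1.7660 (working shown to 4 dp, full precision carried).
Station 2: N=210, proportions 0.0667, 0.1667, 0.1048, 0.2571, 0.4048, giving H' = 1.4308.
Difference = |1.7660 − 1.4308| = 0.3352, i.e. 0.34 to 2 decimal places.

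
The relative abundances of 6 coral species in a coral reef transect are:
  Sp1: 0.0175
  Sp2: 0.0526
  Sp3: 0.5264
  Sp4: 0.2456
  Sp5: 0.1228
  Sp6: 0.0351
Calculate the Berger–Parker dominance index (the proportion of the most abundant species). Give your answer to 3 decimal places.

0.526

The largest proportion is 0.5264, i.e. d = 0.526 to 3 decimal places.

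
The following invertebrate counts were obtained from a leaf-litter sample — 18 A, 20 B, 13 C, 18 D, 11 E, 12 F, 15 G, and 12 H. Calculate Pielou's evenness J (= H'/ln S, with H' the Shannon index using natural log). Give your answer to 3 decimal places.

Total N = 18+20+13+18+11+12+15+12 = 119, so the proportions are 0.15126, 0.16807, 0.10924, 0.15126, 0.09244, 0.10084, 0.12605, 0.10084 (working shown to 5 dp, full precision carried).
H' = −Σ pᵢ ln pᵢ = −((-0.28569) + (-0.29973) + (-0.24188) + (-0.28569) + (-0.22011) + (-0.23135) + (-0.26106) + (-0.23135)) = 2.05687.
With S = 8 species, ln S = 2.07944, so J = 2.05687/2.07944 = 0.98915, i.e. 0.989 to 3 decimal places.

0.989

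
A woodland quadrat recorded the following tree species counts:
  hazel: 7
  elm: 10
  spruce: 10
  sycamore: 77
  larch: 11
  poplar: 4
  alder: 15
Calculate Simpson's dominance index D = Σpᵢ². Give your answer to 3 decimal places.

0.364

Total N = 7+10+10+77+11+4+15 = 134, so the proportions are 0.05224, 0.07463, 0.07463, 0.57463, 0.08209, 0.02985, 0.11194 (working shown to 5 dp, full precision carried).
D = 0.05224² + 0.07463² + 0.07463² + 0.57463² + 0.08209² + 0.02985² + 0.11194² = 0.00273 + 0.00557 + 0.00557 + 0.33020 + 0.00674 + 0.00089 + 0.01253 = 0.36422.
To 3 decimal places, D = 0.364.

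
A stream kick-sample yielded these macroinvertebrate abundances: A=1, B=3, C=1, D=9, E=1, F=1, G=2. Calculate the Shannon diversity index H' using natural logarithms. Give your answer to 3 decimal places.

Total N = 1+3+1+9+1+1+2 = 18, so the proportions are 0.05556, 0.16667, 0.05556, 0.5, 0.05556, 0.05556, 0.11111 (working shown to 5 dp, full precision carried).
Each pᵢ ln pᵢ term: 0.05556×(-2.89037)=-0.16058, 0.16667×(-1.79176)=-0.29863, 0.05556×(-2.89037)=-0.16058, 0.5×(-0.69315)=-0.34657, 0.05556×(-2.89037)=-0.16058, 0.05556×(-2.89037)=-0.16058, 0.11111×(-2.19722)=-0.24414.
Sum = -1.53164, so H' = 1.532.

1.532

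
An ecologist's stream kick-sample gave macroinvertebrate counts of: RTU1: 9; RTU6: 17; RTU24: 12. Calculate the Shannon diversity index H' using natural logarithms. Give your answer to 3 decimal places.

1.065

Total N = 9+17+12 = 38, so the proportions are 0.23684, 0.44737, 0.31579 (working shown to 5 dp, full precision carried).
Each pᵢ ln pᵢ term: 0.23684×(-1.44036)=-0.34114, 0.44737×(-0.80437)=-0.35985, 0.31579×(-1.15268)=-0.36400.
Sum = -1.06499, so H' = 1.065.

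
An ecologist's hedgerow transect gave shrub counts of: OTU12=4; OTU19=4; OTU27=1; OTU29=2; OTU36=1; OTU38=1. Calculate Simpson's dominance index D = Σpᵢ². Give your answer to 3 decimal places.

Total N = 4+4+1+2+1+1 = 13, so the proportions are 0.30769, 0.30769, 0.07692, 0.15385, 0.07692, 0.07692 (working shown to 5 dp, full precision carried).
D = 0.30769² + 0.30769² + 0.07692² + 0.15385² + 0.07692² + 0.07692² = 0.09467 + 0.09467 + 0.00592 + 0.02367 + 0.00592 + 0.00592 = 0.23077.
To 3 decimal places, D = 0.231.

0.231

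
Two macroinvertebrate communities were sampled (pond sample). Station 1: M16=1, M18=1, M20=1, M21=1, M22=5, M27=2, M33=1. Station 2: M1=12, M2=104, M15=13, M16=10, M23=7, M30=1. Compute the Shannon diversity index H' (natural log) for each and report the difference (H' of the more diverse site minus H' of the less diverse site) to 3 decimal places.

0.673

Station 1: N=12, proportions 0.08333, 0.08333, 0.08333, 0.08333, 0.41667, 0.16667, 0.08333, giving H' = 1.69878 (working shown to 5 dp, full precision carried).
Station 2: N=147, proportions 0.08163, 0.70748, 0.08844, 0.06803, 0.04762, 0.0068, giving H' = 1.02562.
Difference = |1.69878 − 1.02562| = 0.67316, i.e. 0.673 to 3 decimal places.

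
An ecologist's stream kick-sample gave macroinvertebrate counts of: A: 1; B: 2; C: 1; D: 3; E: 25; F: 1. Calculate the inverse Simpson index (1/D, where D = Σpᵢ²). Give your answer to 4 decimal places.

1.6989

Total N = 1+2+1+3+25+1 = 33, so the proportions are 0.030303, 0.0606061, 0.030303, 0.0909091, 0.7575758, 0.030303 (working shown to 7 dp, full precision carried).
D = 0.030303² + 0.0606061² + 0.030303² + 0.0909091² + 0.7575758² + 0.030303² = 0.0009183 + 0.0036731 + 0.0009183 + 0.0082645 + 0.5739210 + 0.0009183 = 0.5886134.
So 1/D = 1.698908, i.e. 1.6989 to 4 decimal places.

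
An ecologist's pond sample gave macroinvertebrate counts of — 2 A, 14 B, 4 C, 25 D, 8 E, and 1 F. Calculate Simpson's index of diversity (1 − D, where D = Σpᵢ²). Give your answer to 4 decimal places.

0.6893

Total N = 2+14+4+25+8+1 = 54, so the proportions are 0.037037, 0.259259, 0.074074, 0.462963, 0.148148, 0.018519 (working shown to 6 dp, full precision carried).
D = 0.037037² + 0.259259² + 0.074074² + 0.462963² + 0.148148² + 0.018519² = 0.001372 + 0.067215 + 0.005487 + 0.214335 + 0.021948 + 0.000343 = 0.310700.
So 1 − D = 0.689300, i.e. 0.6893 to 4 decimal places.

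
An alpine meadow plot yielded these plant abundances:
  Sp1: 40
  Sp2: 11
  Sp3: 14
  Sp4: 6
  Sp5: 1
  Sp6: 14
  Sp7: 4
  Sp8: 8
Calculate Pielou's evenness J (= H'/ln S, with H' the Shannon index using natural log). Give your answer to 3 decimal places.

0.827

Total N = 40+11+14+6+1+14+4+8 = 98, so the proportions are 0.40816, 0.11224, 0.14286, 0.06122, 0.0102, 0.14286, 0.04082, 0.08163 (working shown to 5 dp, full precision carried).
H' = −Σ pᵢ ln pᵢ = −((-0.36575) + (-0.24549) + (-0.27799) + (-0.17101) + (-0.04679) + (-0.27799) + (-0.13056) + (-0.20453)) = 1.72010.
With S = 8 species, ln S = 2.07944, so J = 1.72010/2.07944 = 0.82719, i.e. 0.827 to 3 decimal places.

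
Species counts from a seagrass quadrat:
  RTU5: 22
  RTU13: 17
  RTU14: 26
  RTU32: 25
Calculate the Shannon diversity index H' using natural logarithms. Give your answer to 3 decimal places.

Total N = 22+17+26+25 = 90, so the proportions are 0.24444, 0.18889, 0.28889, 0.27778 (working shown to 5 dp, full precision carried).
Each pᵢ ln pᵢ term: 0.24444×(-1.40877)=-0.34437, 0.18889×(-1.66660)=-0.31480, 0.28889×(-1.24171)=-0.35872, 0.27778×(-1.28093)=-0.35581.
Sum = -1.37370, so H' = 1.374.

1.374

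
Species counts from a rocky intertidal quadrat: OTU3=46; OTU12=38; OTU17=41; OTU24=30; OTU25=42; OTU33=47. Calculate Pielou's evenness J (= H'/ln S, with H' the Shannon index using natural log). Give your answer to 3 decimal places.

Total N = 46+38+41+30+42+47 = 244, so the proportions are 0.18852, 0.15574, 0.16803, 0.12295, 0.17213, 0.19262 (working shown to 5 dp, full precision carried).
H' = −Σ pᵢ ln pᵢ = −((-0.31456) + (-0.28961) + (-0.29970) + (-0.25770) + (-0.30286) + (-0.31725)) = 1.78169.
With S = 6 species, ln S = 1.79176, so J = 1.78169/1.79176 = 0.99438, i.e. 0.994 to 3 decimal places.

0.994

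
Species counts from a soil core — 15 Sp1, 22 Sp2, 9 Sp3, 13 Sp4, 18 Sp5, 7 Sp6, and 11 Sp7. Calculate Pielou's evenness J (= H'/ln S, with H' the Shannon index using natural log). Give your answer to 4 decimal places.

Total N = 15+22+9+13+18+7+11 = 95, so the proportions are 0.157895, 0.231579, 0.094737, 0.136842, 0.189474, 0.073684, 0.115789 (working shown to 6 dp, full precision carried).
H' = −Σ pᵢ ln pᵢ = −((-0.291446) + (-0.338762) + (-0.223262) + (-0.272169) + (-0.315190) + (-0.192166) + (-0.249640)) = 1.882635.
With S = 7 species, ln S = 1.945910, so J = 1.882635/1.945910 = 0.967483, i.e. 0.9675 to 4 decimal places.

0.9675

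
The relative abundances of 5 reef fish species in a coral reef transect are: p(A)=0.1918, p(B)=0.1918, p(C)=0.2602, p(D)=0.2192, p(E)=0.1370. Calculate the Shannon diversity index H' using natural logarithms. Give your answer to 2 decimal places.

Each pᵢ ln pᵢ term (working shown to 4 dp, full precision carried): 0.1918×(-1.6513)=-0.3167, 0.1918×(-1.6513)=-0.3167, 0.2602×(-1.3463)=-0.3503, 0.2192×(-1.5178)=-0.3327, 0.137×(-1.9878)=-0.2723.
Sum = -1.5888, so H' = 1.59.

1.59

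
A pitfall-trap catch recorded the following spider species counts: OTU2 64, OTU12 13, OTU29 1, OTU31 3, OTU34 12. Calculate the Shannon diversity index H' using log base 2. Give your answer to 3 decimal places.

1.379

Total N = 64+13+1+3+12 = 93, so the proportions are 0.68817, 0.13978, 0.01075, 0.03226, 0.12903 (working shown to 5 dp, full precision carried).
Each pᵢ log₂ pᵢ term: 0.68817×(-0.53916)=-0.37103, 0.13978×(-2.83872)=-0.39681, 0.01075×(-6.53916)=-0.07031, 0.03226×(-4.95420)=-0.15981, 0.12903×(-2.95420)=-0.38119.
Sum = -1.37916, so H' = 1.379.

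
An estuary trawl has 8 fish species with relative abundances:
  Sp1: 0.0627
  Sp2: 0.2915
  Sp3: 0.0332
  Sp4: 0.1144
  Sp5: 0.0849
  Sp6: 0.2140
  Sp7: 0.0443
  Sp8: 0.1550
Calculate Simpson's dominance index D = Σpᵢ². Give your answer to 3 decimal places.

0.182

D = 0.0627² + 0.2915² + 0.0332² + 0.1144² + 0.0849² + 0.214² + 0.0443² + 0.155² = 0.00393 + 0.08497 + 0.00110 + 0.01309 + 0.00721 + 0.04580 + 0.00196 + 0.02403 = 0.18208 (working shown to 5 dp, full precision carried).
To 3 decimal places, D = 0.182.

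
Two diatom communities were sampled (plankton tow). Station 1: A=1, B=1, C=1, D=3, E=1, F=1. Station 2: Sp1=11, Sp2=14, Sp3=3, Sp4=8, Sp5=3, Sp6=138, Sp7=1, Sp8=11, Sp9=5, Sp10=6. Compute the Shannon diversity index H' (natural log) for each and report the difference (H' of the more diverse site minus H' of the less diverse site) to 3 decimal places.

0.428

Station 1: N=8, proportions 0.125, 0.125, 0.125, 0.375, 0.125, 0.125, giving H' = 1.667462 (working shown to 6 dp, full precision carried).
Station 2: N=200, proportions 0.055, 0.07, 0.015, 0.04, 0.015, 0.69, 0.005, 0.055, 0.025, 0.03, giving H' = 1.239885.
Difference = |1.667462 − 1.239885| = 0.427577, i.e. 0.428 to 3 decimal places.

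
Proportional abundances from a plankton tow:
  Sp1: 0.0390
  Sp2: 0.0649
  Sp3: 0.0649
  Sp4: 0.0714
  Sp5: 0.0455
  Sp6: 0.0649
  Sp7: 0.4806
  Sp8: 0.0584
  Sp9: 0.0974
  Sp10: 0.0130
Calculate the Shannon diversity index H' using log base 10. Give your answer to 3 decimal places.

Each pᵢ log₁₀ pᵢ term (working shown to 5 dp, full precision carried): 0.039×(-1.40894)=-0.05495, 0.0649×(-1.18776)=-0.07709, 0.0649×(-1.18776)=-0.07709, 0.0714×(-1.14630)=-0.08185, 0.0455×(-1.34199)=-0.06106, 0.0649×(-1.18776)=-0.07709, 0.4806×(-0.31822)=-0.15293, 0.0584×(-1.23359)=-0.07204, 0.0974×(-1.01144)=-0.09851, 0.013×(-1.88606)=-0.02452.
Sum = -0.77712, so H' = 0.777.

0.777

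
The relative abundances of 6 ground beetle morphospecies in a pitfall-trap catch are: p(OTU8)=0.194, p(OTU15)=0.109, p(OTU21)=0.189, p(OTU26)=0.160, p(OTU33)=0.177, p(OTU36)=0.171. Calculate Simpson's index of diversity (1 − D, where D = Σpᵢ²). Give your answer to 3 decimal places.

D = 0.194² + 0.109² + 0.189² + 0.16² + 0.177² + 0.171² = 0.03764 + 0.01188 + 0.03572 + 0.02560 + 0.03133 + 0.02924 = 0.17141 (working shown to 5 dp, full precision carried).
So 1 − D = 0.82859, i.e. 0.829 to 3 decimal places.

0.829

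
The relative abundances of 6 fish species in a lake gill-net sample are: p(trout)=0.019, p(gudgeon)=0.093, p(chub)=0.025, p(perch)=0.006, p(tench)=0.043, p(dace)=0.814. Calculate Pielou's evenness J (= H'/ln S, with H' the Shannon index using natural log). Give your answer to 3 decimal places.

H' = −Σ pᵢ ln pᵢ = −((-0.07530) + (-0.22089) + (-0.09222) + (-0.03070) + (-0.13530) + (-0.16752)) = 0.72193 (working shown to 5 dp, full precision carried).
With S = 6 species, ln S = 1.79176, so J = 0.72193/1.79176 = 0.40292, i.e. 0.403 to 3 decimal places.

0.403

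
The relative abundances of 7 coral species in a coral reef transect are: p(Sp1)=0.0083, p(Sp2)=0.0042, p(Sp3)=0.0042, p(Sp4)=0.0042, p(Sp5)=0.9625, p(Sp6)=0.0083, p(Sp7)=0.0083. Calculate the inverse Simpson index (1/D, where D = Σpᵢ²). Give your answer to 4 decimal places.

1.0791

D = 0.0083² + 0.0042² + 0.0042² + 0.0042² + 0.9625² + 0.0083² + 0.0083² = 0.0000689 + 0.0000176 + 0.0000176 + 0.0000176 + 0.9264063 + 0.0000689 + 0.0000689 = 0.9266658 (working shown to 7 dp, full precision carried).
So 1/D = 1.079138, i.e. 1.0791 to 4 decimal places.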